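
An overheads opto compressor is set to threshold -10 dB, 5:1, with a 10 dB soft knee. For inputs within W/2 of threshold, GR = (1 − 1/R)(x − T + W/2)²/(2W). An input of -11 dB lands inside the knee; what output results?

x − T + W/2 = -11 − (-10) + 5 = 4.
GR = (1 − 1/5) × 4² / 20 = 0.8 × 16 / 20 = 0.64 dB.
Output = -11 − 0.64 = -11.64 dB.

-11.64 dB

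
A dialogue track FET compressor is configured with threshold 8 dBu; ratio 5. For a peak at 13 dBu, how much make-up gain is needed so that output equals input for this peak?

Overshoot 5 dB → 5/5 = 1 dB after compression, so the compressed level is 8 + 1 = 9 dBu.
Make-up = target − compressed = 13 − 9 = 4 dB.

4 dB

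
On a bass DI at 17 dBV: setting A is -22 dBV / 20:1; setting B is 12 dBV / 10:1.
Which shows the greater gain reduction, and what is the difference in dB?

A, by 32.55 dB

A: overshoot 39 dB → output overshoot 1.95 dB → GR 37.05 dB.
B: overshoot 5 dB → output overshoot 0.5 dB → GR 4.5 dB.
A applies 32.55 dB more gain reduction.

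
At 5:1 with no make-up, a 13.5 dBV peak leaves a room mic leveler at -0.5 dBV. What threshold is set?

-4 dBV

Let T be the threshold. Output overshoot = (input overshoot)/R, so -0.5 − T = (13.5 − T)/5.
5·(-0.5 − T) = 13.5 − T → 4·T = -2.5 − 13.5 = -16.
T = -16/4 = -4 dBV.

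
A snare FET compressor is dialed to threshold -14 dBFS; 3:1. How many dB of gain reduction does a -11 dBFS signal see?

Overshoot = -11 − (-14) = 3 dB.
After 3:1 compression the overshoot becomes 3/3 = 1 dB.
Gain reduction = 3 − 1 = 2 dB.

2 dB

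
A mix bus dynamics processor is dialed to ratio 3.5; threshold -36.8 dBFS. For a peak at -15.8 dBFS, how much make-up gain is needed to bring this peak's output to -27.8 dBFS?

3 dB

Without make-up, output = threshold + overshoot/3.5 = -36.8 + 6 = -30.8 dBFS.
Gap to target: 3 dB.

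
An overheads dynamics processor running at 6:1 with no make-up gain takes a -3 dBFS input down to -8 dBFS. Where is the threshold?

-9 dBFS

Gain reduction = -3 − (-8) = 5 dB; output overshoot = GR / (R − 1) = 5 / 5 = 1 dB.
Threshold = output − output overshoot = -8 − 1 = -9 dBFS.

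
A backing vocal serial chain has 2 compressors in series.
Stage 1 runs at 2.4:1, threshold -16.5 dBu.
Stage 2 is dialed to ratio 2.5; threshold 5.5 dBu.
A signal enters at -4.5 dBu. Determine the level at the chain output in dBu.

Stage 1: -4.5 dBu is 12 dB over -16.5 dBu; at 2.4:1 that becomes 5 dB over, giving -11.5 dBu.
Stage 2: -11.5 dBu ≤ 5.5 dBu, so stage 2 doesn't engage; output -11.5 dBu.

-11.5 dBu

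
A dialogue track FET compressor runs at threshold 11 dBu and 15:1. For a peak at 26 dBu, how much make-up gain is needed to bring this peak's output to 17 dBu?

5 dB

Overshoot 15 dB → 15/15 = 1 dB after compression, so the compressed level is 11 + 1 = 12 dBu.
Make-up = target − compressed = 17 − 12 = 5 dB.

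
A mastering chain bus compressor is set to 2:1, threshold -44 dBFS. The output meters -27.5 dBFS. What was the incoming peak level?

That's 16.5 dB above the -44 dBFS threshold.
Undo the ratio: input overshoot = 16.5 × 2 = 33 dB, giving input = -11 dBFS.

-11 dBFS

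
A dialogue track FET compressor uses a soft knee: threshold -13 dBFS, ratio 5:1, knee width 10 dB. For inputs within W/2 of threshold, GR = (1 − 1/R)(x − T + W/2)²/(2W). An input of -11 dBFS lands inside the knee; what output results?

-12.96 dBFS

x − T + W/2 = -11 − (-13) + 5 = 7.
GR = (1 − 1/5) × 7² / 20 = 0.8 × 49 / 20 = 1.96 dB.
Output = -11 − 1.96 = -12.96 dBFS.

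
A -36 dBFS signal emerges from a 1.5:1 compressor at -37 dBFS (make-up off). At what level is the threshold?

-39 dBFS

Gain reduction = -36 − (-37) = 1 dB; output overshoot = GR / (R − 1) = 1 / 0.5 = 2 dB.
Threshold = output − output overshoot = -37 − 2 = -39 dBFS.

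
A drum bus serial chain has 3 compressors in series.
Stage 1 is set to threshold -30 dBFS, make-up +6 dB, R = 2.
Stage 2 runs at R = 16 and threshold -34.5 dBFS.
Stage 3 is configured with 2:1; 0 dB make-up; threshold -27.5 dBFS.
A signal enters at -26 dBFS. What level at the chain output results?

-33.71875 dBFS

Stage 1: -26 dBFS is 4 dB over -30 dBFS; at 2:1 that becomes 2 dB over, giving -28 dBFS; +6 dB make-up → -22 dBFS.
Stage 2: 12.5 dB above -34.5 dBFS, reduced 16:1 to 0.78125 dB above → -33.71875 dBFS.
Stage 3: -33.71875 dBFS is at or below the -27.5 dBFS threshold — no compression; output -33.71875 dBFS.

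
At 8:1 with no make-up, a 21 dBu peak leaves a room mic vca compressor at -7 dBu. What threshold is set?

Input is 32 dB above T (since output overshoot × R = input overshoot: (-7 − T)·8 = 21 − T gives T = -11 dBu).
Check: -11 + (21 − (-11))/8 = -11 + 4 = -7 dBu. ✓

-11 dBu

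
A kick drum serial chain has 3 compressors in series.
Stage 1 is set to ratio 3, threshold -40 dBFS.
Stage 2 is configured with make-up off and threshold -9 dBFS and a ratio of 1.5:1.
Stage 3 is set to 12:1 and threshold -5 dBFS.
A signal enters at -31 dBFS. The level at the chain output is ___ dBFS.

-37 dBFS

Stage 1: -31 dBFS is 9 dB over -40 dBFS; at 3:1 that becomes 3 dB over, giving -37 dBFS.
Stage 2: -37 dBFS is at or below the -9 dBFS threshold — no compression; output -37 dBFS.
Stage 3: -37 dBFS ≤ -5 dBFS, so stage 3 doesn't engage; output -37 dBFS.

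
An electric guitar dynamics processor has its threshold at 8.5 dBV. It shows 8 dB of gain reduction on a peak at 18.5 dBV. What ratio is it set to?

5:1

Input overshoot = 18.5 − 8.5 = 10 dB.
Output overshoot = 10 − 8 = 2 dB.
Ratio = input overshoot / output overshoot = 10 / 2 = 5.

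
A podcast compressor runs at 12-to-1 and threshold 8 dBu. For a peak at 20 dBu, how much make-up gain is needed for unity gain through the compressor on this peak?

11 dB

The peak compresses to 8 + 12/12 = 9 dBu.
To reach 20 dBu requires 20 − 9 = 11 dB of make-up.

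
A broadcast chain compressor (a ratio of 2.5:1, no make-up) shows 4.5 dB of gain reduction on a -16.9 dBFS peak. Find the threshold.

Input is 7.5 dB above T (since output overshoot × R = input overshoot: (-21.4 − T)·2.5 = -16.9 − T gives T = -24.4 dBFS).
Check: -24.4 + (-16.9 − (-24.4))/2.5 = -24.4 + 3 = -21.4 dBFS. ✓

-24.4 dBFS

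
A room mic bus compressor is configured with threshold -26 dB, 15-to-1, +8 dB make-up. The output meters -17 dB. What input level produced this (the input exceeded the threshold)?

-11 dB

Remove make-up: -17 − 8 = -25 dB.
That's 1 dB above the -26 dB threshold.
Undo the ratio: input overshoot = 1 × 15 = 15 dB, giving input = -11 dB.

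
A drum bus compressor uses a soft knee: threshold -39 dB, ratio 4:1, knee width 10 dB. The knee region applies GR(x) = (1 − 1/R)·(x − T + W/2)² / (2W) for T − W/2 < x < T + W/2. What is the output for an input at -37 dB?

x − T + W/2 = -37 − (-39) + 5 = 7.
GR = (1 − 1/4) × 7² / 20 = 0.75 × 49 / 20 = 1.8375 dB.
Output = -37 − 1.8375 = -38.8375 dB.

-38.8375 dB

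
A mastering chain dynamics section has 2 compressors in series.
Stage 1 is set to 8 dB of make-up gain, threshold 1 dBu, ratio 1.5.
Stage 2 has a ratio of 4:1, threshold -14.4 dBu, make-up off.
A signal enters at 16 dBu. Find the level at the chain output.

-6.05 dBu

Stage 1: 15 dB above 1 dBu, reduced 1.5:1 to 10 dB above → 11 dBu; +8 dB make-up → 19 dBu.
Stage 2: overshoot 33.4 dB → 33.4/4 = 8.35 dB → -6.05 dBu.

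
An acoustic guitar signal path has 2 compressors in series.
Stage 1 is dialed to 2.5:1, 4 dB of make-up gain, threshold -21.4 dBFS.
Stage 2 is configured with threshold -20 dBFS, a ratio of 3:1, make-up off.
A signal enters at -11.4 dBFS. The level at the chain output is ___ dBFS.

-17.8 dBFS

Stage 1: 10 dB above -21.4 dBFS, reduced 2.5:1 to 4 dB above → -17.4 dBFS; +4 dB make-up → -13.4 dBFS.
Stage 2: -13.4 dBFS is 6.6 dB over -20 dBFS; at 3:1 that becomes 2.2 dB over, giving -17.8 dBFS.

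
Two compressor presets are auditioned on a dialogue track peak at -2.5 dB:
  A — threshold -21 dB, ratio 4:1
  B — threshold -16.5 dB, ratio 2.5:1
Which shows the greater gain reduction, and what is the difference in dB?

A: overshoot 18.5 dB → output overshoot 4.625 dB → GR 13.875 dB.
B: overshoot 14 dB → output overshoot 5.6 dB → GR 8.4 dB.
A reduces 5.475 dB more.

A, by 5.475 dB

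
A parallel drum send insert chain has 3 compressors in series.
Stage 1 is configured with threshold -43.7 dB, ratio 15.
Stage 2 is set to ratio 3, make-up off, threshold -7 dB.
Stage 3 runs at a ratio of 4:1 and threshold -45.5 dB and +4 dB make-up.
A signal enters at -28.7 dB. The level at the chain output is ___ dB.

Stage 1: -28.7 dB is 15 dB over -43.7 dB; at 15:1 that becomes 1 dB over, giving -42.7 dB.
Stage 2: -42.7 dB ≤ -7 dB, so stage 2 doesn't engage; output -42.7 dB.
Stage 3: -42.7 dB is 2.8 dB over -45.5 dB; at 4:1 that becomes 0.7 dB over, giving -44.8 dB; +4 dB make-up → -40.8 dB.

-40.8 dB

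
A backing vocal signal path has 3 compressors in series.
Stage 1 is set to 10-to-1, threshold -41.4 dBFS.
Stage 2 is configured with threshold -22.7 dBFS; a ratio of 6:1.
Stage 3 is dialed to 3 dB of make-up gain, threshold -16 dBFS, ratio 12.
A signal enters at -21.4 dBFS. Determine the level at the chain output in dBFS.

Stage 1: 20 dB above -41.4 dBFS, reduced 10:1 to 2 dB above → -39.4 dBFS.
Stage 2: below threshold (-39.4 ≤ -22.7); passes unchanged; output -39.4 dBFS.
Stage 3: below threshold (-39.4 ≤ -16); passes unchanged; make-up brings it to -36.4 dBFS.

-36.4 dBFS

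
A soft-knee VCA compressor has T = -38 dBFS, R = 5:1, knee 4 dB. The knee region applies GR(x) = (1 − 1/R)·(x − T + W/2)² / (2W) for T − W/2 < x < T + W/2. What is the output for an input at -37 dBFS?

-37.9 dBFS

x − T + W/2 = -37 − (-38) + 2 = 3.
GR = (1 − 1/5) × 3² / 8 = 0.8 × 9 / 8 = 0.9 dB.
Output = -37 − 0.9 = -37.9 dBFS.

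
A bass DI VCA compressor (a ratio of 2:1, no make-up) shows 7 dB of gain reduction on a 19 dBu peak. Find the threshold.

5 dBu

Gain reduction = 19 − 12 = 7 dB; output overshoot = GR / (R − 1) = 7 / 1 = 7 dB.
Threshold = output − output overshoot = 12 − 7 = 5 dBu.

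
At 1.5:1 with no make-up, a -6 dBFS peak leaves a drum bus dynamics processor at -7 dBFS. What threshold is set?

-9 dBFS

Input is 3 dB above T (since output overshoot × R = input overshoot: (-7 − T)·1.5 = -6 − T gives T = -9 dBFS).
Check: -9 + (-6 − (-9))/1.5 = -9 + 2 = -7 dBFS. ✓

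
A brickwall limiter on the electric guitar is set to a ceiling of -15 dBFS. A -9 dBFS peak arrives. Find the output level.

-15 dBFS

A brickwall limiter is an ∞:1 compressor: any input above the ceiling is clamped to -15 dBFS.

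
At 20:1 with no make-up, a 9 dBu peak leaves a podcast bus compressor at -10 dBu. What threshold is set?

Gain reduction = 9 − (-10) = 19 dB; output overshoot = GR / (R − 1) = 19 / 19 = 1 dB.
Threshold = output − output overshoot = -10 − 1 = -11 dBu.

-11 dBu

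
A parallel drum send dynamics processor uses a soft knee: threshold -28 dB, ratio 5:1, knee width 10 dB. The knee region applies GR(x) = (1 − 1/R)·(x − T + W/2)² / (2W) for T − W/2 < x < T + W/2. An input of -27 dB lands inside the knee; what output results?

-28.44 dB

x − T + W/2 = -27 − (-28) + 5 = 6.
GR = (1 − 1/5) × 6² / 20 = 0.8 × 36 / 20 = 1.44 dB.
Output = -27 − 1.44 = -28.44 dB.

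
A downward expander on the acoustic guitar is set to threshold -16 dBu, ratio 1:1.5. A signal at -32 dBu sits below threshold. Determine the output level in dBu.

-40 dBu

The input is 16 dB below the -16 dBu threshold.
A 1:1.5 expander multiplies undershoot by 1.5: 16 × 1.5 = 24 dB below threshold.
Output = -16 − 24 = -40 dBu.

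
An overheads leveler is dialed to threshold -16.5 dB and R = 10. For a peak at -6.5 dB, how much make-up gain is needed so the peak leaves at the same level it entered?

9 dB

Without make-up, output = threshold + overshoot/10 = -16.5 + 1 = -15.5 dB.
Gap to target: 9 dB.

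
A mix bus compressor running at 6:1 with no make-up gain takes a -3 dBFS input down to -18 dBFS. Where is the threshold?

-21 dBFS

Let T be the threshold. Output overshoot = (input overshoot)/R, so -18 − T = (-3 − T)/6.
6·(-18 − T) = -3 − T → 5·T = -108 − (-3) = -105.
T = -105/5 = -21 dBFS.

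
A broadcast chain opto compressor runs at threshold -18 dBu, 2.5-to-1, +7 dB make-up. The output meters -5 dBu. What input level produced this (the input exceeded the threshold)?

Before make-up, the level was -5 − 7 = -12 dBu.
That's 6 dB above the -18 dBu threshold.
Before 2.5:1 compression the overshoot was 6 × 2.5 = 15 dB, so input = -18 + 15 = -3 dBu.

-3 dBu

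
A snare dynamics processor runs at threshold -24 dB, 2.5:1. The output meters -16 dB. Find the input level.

That's 8 dB above the -24 dB threshold.
Before 2.5:1 compression the overshoot was 8 × 2.5 = 20 dB, so input = -24 + 20 = -4 dB.

-4 dB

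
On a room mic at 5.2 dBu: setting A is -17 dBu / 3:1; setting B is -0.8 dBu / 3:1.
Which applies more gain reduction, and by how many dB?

A, by 10.8 dB

A: 22.2 dB over, compressed to 7.4 dB over, so 14.8 dB of GR.
B: 6 dB over, compressed to 2 dB over, so 4 dB of GR.
A reduces 10.8 dB more.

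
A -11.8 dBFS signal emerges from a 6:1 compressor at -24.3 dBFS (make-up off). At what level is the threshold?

Gain reduction = -11.8 − (-24.3) = 12.5 dB; output overshoot = GR / (R − 1) = 12.5 / 5 = 2.5 dB.
Threshold = output − output overshoot = -24.3 − 2.5 = -26.8 dBFS.

-26.8 dBFS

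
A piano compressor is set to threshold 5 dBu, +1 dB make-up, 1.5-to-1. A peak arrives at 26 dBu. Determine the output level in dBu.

26 dBu sits 21 dB over threshold.
At 1.5:1 the overshoot is divided by 1.5, leaving 14 dB above threshold.
Output = 5 + 14 = 19 dBu; make-up adds 1 dB, giving 20 dBu.

20 dBu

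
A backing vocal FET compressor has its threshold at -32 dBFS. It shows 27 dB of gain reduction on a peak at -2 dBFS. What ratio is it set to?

Input overshoot = -2 − (-32) = 30 dB.
Output overshoot = 30 − 27 = 3 dB.
Ratio = input overshoot / output overshoot = 30 / 3 = 10.

10:1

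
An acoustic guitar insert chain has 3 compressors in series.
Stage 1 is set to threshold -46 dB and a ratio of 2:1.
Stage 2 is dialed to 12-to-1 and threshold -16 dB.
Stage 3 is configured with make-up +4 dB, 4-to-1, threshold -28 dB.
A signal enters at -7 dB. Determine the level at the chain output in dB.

Stage 1: 39 dB above -46 dB, reduced 2:1 to 19.5 dB above → -26.5 dB.
Stage 2: -26.5 dB is at or below the -16 dB threshold — no compression; output -26.5 dB.
Stage 3: overshoot 1.5 dB → 1.5/4 = 0.375 dB → -27.625 dB; +4 dB make-up → -23.625 dB.

-23.625 dB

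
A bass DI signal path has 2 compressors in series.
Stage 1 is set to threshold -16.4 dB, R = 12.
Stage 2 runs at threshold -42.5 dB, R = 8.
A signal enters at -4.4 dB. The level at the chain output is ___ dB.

Stage 1: -4.4 dB is 12 dB over -16.4 dB; at 12:1 that becomes 1 dB over, giving -15.4 dB.
Stage 2: overshoot 27.1 dB → 27.1/8 = 3.3875 dB → -39.1125 dB.

-39.1125 dB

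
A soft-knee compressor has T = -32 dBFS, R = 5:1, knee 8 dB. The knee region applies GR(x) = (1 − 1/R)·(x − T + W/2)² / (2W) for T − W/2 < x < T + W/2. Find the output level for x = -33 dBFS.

x − T + W/2 = -33 − (-32) + 4 = 3.
GR = (1 − 1/5) × 3² / 16 = 0.8 × 9 / 16 = 0.45 dB.
Output = -33 − 0.45 = -33.45 dBFS.

-33.45 dBFS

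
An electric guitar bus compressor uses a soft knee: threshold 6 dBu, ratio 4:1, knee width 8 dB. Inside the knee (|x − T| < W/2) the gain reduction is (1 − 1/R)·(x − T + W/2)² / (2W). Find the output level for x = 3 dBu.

x − T + W/2 = 3 − 6 + 4 = 1.
GR = (1 − 1/4) × 1² / 16 = 0.75 × 1 / 16 = 0.046875 dB.
Output = 3 − 0.046875 = 2.953125 dBu.

2.953125 dBu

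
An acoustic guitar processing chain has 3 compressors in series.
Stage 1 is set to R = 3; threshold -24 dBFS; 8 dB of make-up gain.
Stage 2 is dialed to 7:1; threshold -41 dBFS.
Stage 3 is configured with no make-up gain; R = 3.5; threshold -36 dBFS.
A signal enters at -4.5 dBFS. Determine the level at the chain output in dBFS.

Stage 1: 19.5 dB above -24 dBFS, reduced 3:1 to 6.5 dB above → -17.5 dBFS; +8 dB make-up → -9.5 dBFS.
Stage 2: -9.5 dBFS is 31.5 dB over -41 dBFS; at 7:1 that becomes 4.5 dB over, giving -36.5 dBFS.
Stage 3: -36.5 dBFS is at or below the -36 dBFS threshold — no compression; output -36.5 dBFS.

-36.5 dBFS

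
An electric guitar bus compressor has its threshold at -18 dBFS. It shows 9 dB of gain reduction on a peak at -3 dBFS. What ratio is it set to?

2.5:1

Input overshoot = -3 − (-18) = 15 dB.
Output overshoot = 15 − 9 = 6 dB.
Ratio = input overshoot / output overshoot = 15 / 6 = 2.5.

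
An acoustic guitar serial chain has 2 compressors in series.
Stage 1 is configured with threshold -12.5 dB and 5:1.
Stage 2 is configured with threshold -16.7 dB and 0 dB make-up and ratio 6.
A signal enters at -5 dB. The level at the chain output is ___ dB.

-15.75 dB

Stage 1: 7.5 dB above -12.5 dB, reduced 5:1 to 1.5 dB above → -11 dB.
Stage 2: -11 dB is 5.7 dB over -16.7 dB; at 6:1 that becomes 0.95 dB over, giving -15.75 dB.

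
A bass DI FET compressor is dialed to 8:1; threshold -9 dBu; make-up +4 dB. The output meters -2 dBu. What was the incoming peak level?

15 dBu

Remove make-up: -2 − 4 = -6 dBu.
That's 3 dB above the -9 dBu threshold.
Before 8:1 compression the overshoot was 3 × 8 = 24 dB, so input = -9 + 24 = 15 dBu.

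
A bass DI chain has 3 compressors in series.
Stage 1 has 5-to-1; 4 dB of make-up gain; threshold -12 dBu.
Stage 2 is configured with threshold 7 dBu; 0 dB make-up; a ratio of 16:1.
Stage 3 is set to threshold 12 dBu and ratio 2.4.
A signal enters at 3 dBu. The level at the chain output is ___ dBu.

-5 dBu

Stage 1: 3 dBu is 15 dB over -12 dBu; at 5:1 that becomes 3 dB over, giving -9 dBu; +4 dB make-up → -5 dBu.
Stage 2: -5 dBu ≤ 7 dBu, so stage 2 doesn't engage; output -5 dBu.
Stage 3: -5 dBu is at or below the 12 dBu threshold — no compression; output -5 dBu.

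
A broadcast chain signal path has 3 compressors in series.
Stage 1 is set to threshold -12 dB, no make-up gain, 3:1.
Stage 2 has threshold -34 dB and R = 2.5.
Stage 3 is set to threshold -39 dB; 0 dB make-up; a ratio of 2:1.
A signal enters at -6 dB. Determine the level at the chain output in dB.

-31.7 dB

Stage 1: -6 dB is 6 dB over -12 dB; at 3:1 that becomes 2 dB over, giving -10 dB.
Stage 2: 24 dB above -34 dB, reduced 2.5:1 to 9.6 dB above → -24.4 dB.
Stage 3: -24.4 dB is 14.6 dB over -39 dB; at 2:1 that becomes 7.3 dB over, giving -31.7 dB.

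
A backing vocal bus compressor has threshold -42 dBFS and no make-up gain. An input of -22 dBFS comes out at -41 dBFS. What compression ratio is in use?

Input overshoot = -22 − (-42) = 20 dB; output overshoot = -41 − (-42) = 1 dB.
Ratio = 20 / 1 = 20.

20:1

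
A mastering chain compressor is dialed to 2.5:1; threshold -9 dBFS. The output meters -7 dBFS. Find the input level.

That's 2 dB above the -9 dBFS threshold.
Undo the ratio: input overshoot = 2 × 2.5 = 5 dB, giving input = -4 dBFS.

-4 dBFS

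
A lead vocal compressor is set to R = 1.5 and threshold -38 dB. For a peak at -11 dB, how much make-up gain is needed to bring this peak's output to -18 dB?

Overshoot 27 dB → 27/1.5 = 18 dB after compression, so the compressed level is -38 + 18 = -20 dB.
Make-up = target − compressed = -18 − (-20) = 2 dB.

2 dB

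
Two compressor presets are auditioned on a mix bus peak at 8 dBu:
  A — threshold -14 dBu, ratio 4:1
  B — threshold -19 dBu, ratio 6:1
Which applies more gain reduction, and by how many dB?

A: GR = 22 − 22/4 = 16.5 dB.
B: GR = 27 − 27/6 = 22.5 dB.
Difference: 6 dB in favour of B.

B, by 6 dB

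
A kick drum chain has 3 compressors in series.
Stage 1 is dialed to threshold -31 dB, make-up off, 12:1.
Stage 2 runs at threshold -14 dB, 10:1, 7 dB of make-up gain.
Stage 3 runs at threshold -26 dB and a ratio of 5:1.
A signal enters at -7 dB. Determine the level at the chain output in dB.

-25.2 dB

Stage 1: -7 dB is 24 dB over -31 dB; at 12:1 that becomes 2 dB over, giving -29 dB.
Stage 2: -29 dB ≤ -14 dB, so stage 2 doesn't engage; make-up brings it to -22 dB.
Stage 3: 4 dB above -26 dB, reduced 5:1 to 0.8 dB above → -25.2 dB.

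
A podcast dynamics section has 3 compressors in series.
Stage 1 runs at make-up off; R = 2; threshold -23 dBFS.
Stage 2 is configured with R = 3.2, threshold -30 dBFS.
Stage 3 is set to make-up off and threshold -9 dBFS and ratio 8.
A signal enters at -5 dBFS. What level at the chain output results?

-25 dBFS

Stage 1: -5 dBFS is 18 dB over -23 dBFS; at 2:1 that becomes 9 dB over, giving -14 dBFS.
Stage 2: -14 dBFS is 16 dB over -30 dBFS; at 3.2:1 that becomes 5 dB over, giving -25 dBFS.
Stage 3: below threshold (-25 ≤ -9); passes unchanged; output -25 dBFS.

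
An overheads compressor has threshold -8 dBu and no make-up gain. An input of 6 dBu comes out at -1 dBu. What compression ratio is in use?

Input overshoot = 6 − (-8) = 14 dB; output overshoot = -1 − (-8) = 7 dB.
Ratio = 14 / 7 = 2.

2:1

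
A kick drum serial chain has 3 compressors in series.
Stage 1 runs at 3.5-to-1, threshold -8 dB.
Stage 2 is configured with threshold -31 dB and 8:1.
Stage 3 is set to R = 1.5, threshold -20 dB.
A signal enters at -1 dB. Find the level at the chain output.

Stage 1: 7 dB above -8 dB, reduced 3.5:1 to 2 dB above → -6 dB.
Stage 2: overshoot 25 dB → 25/8 = 3.125 dB → -27.875 dB.
Stage 3: below threshold (-27.875 ≤ -20); passes unchanged; output -27.875 dB.

-27.875 dB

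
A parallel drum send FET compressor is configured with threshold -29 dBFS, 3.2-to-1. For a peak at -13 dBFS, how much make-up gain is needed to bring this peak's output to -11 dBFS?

13 dB

The peak compresses to -29 + 16/3.2 = -24 dBFS.
To reach -11 dBFS requires -11 − (-24) = 13 dB of make-up.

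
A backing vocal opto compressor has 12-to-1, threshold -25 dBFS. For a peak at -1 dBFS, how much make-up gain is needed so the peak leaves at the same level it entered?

Without make-up, output = threshold + overshoot/12 = -25 + 2 = -23 dBFS.
Gap to target: 22 dB.

22 dB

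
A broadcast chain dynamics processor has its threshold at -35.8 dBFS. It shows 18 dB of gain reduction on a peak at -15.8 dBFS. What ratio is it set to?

Input overshoot = -15.8 − (-35.8) = 20 dB.
Output overshoot = 20 − 18 = 2 dB.
Ratio = input overshoot / output overshoot = 20 / 2 = 10.

10:1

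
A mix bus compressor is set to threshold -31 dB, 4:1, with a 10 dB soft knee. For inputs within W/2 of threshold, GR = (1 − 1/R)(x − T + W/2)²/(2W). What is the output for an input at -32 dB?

x − T + W/2 = -32 − (-31) + 5 = 4.
GR = (1 − 1/4) × 4² / 20 = 0.75 × 16 / 20 = 0.6 dB.
Output = -32 − 0.6 = -32.6 dB.

-32.6 dB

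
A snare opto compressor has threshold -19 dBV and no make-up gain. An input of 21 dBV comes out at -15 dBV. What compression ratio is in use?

Input overshoot = 21 − (-19) = 40 dB; output overshoot = -15 − (-19) = 4 dB.
Ratio = 40 / 4 = 10.

10:1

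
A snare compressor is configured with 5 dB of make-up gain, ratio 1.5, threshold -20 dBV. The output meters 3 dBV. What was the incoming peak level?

7 dBV

Before make-up, the level was 3 − 5 = -2 dBV.
The compressed level sits -2 − (-20) = 18 dB over threshold.
Input overshoot = R × output overshoot = 27 dB → input = -20 + 27 = 7 dBV.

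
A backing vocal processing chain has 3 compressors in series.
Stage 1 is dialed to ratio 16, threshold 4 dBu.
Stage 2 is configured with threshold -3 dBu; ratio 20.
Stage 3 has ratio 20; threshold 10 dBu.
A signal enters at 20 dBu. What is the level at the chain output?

Stage 1: 16 dB above 4 dBu, reduced 16:1 to 1 dB above → 5 dBu.
Stage 2: 5 dBu is 8 dB over -3 dBu; at 20:1 that becomes 0.4 dB over, giving -2.6 dBu.
Stage 3: -2.6 dBu is at or below the 10 dBu threshold — no compression; output -2.6 dBu.

-2.6 dBu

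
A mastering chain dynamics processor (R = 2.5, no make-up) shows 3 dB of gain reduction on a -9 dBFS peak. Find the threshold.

Gain reduction = -9 − (-12) = 3 dB; output overshoot = GR / (R − 1) = 3 / 1.5 = 2 dB.
Threshold = output − output overshoot = -12 − 2 = -14 dBFS.

-14 dBFS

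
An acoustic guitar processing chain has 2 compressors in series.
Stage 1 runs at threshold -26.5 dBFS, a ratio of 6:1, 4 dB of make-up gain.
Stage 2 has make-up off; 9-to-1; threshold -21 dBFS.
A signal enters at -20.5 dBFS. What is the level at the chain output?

Stage 1: overshoot 6 dB → 6/6 = 1 dB → -25.5 dBFS; +4 dB make-up → -21.5 dBFS.
Stage 2: below threshold (-21.5 ≤ -21); passes unchanged; output -21.5 dBFS.

-21.5 dBFS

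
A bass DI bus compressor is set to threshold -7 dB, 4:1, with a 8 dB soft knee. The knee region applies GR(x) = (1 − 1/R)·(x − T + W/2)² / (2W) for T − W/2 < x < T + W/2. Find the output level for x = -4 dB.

x − T + W/2 = -4 − (-7) + 4 = 7.
GR = (1 − 1/4) × 7² / 16 = 0.75 × 49 / 16 = 2.296875 dB.
Output = -4 − 2.296875 = -6.296875 dB.

-6.296875 dB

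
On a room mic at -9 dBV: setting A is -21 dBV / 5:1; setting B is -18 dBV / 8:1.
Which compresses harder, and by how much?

A: overshoot 12 dB → output overshoot 2.4 dB → GR 9.6 dB.
B: overshoot 9 dB → output overshoot 1.125 dB → GR 7.875 dB.
A reduces 1.725 dB more.

A, by 1.725 dB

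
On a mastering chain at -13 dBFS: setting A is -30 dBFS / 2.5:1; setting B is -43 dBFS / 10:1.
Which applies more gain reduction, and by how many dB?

B, by 16.8 dB

A: overshoot 17 dB → output overshoot 6.8 dB → GR 10.2 dB.
B: overshoot 30 dB → output overshoot 3 dB → GR 27 dB.
Difference: 16.8 dB in favour of B.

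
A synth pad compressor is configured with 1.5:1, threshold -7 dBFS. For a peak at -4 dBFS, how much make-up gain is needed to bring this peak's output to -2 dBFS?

3 dB

The peak compresses to -7 + 3/1.5 = -5 dBFS.
To reach -2 dBFS requires -2 − (-5) = 3 dB of make-up.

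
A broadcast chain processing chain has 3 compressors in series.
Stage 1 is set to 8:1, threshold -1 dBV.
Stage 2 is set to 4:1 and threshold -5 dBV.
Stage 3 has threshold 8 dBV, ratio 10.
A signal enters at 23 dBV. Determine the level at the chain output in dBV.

Stage 1: 23 dBV is 24 dB over -1 dBV; at 8:1 that becomes 3 dB over, giving 2 dBV.
Stage 2: 2 dBV is 7 dB over -5 dBV; at 4:1 that becomes 1.75 dB over, giving -3.25 dBV.
Stage 3: below threshold (-3.25 ≤ 8); passes unchanged; output -3.25 dBV.

-3.25 dBV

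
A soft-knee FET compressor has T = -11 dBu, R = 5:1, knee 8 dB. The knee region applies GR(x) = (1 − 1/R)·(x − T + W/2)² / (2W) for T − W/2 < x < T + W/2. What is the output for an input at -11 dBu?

x − T + W/2 = -11 − (-11) + 4 = 4.
GR = (1 − 1/5) × 4² / 16 = 0.8 × 16 / 16 = 0.8 dB.
Output = -11 − 0.8 = -11.8 dBu.

-11.8 dBu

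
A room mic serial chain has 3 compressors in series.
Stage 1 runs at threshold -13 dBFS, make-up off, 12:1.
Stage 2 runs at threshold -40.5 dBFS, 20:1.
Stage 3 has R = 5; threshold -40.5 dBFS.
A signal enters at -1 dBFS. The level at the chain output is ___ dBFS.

-40.215 dBFS

Stage 1: 12 dB above -13 dBFS, reduced 12:1 to 1 dB above → -12 dBFS.
Stage 2: overshoot 28.5 dB → 28.5/20 = 1.425 dB → -39.075 dBFS.
Stage 3: 1.425 dB above -40.5 dBFS, reduced 5:1 to 0.285 dB above → -40.215 dBFS.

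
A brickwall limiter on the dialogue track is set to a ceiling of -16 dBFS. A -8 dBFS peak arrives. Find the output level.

A brickwall limiter is an ∞:1 compressor: any input above the ceiling is clamped to -16 dBFS.

-16 dBFS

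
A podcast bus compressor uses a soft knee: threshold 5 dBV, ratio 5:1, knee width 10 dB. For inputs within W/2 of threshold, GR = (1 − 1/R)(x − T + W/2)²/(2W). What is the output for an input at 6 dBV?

4.56 dBV

x − T + W/2 = 6 − 5 + 5 = 6.
GR = (1 − 1/5) × 6² / 20 = 0.8 × 36 / 20 = 1.44 dB.
Output = 6 − 1.44 = 4.56 dBV.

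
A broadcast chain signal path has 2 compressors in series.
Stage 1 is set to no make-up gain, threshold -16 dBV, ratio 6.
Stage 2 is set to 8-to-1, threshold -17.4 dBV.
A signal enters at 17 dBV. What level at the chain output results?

-16.5375 dBV

Stage 1: 17 dBV is 33 dB over -16 dBV; at 6:1 that becomes 5.5 dB over, giving -10.5 dBV.
Stage 2: overshoot 6.9 dB → 6.9/8 = 0.8625 dB → -16.5375 dBV.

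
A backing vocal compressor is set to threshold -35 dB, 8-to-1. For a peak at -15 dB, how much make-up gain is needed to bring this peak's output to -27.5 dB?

5 dB

The peak compresses to -35 + 20/8 = -32.5 dB.
To reach -27.5 dB requires -27.5 − (-32.5) = 5 dB of make-up.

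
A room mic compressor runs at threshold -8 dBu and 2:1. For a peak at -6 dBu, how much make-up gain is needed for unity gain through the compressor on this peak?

1 dB

Overshoot 2 dB → 2/2 = 1 dB after compression, so the compressed level is -8 + 1 = -7 dBu.
Make-up = target − compressed = -6 − (-7) = 1 dB.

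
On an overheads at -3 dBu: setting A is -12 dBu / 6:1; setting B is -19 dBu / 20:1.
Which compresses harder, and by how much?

B, by 7.7 dB

A: GR = 9 − 9/6 = 7.5 dB.
B: GR = 16 − 16/20 = 15.2 dB.
Difference: 7.7 dB in favour of B.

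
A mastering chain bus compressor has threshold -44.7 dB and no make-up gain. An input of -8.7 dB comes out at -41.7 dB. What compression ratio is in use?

12:1

Input overshoot = -8.7 − (-44.7) = 36 dB; output overshoot = -41.7 − (-44.7) = 3 dB.
Ratio = 36 / 3 = 12.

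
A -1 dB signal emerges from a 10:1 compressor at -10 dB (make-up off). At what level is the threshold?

-11 dB

Let T be the threshold. Output overshoot = (input overshoot)/R, so -10 − T = (-1 − T)/10.
10·(-10 − T) = -1 − T → 9·T = -100 − (-1) = -99.
T = -99/9 = -11 dB.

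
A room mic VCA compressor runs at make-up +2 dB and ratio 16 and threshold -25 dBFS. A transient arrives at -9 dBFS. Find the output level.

-22 dBFS

Overshoot: -9 − (-25) = 16 dB.
16:1 compression reduces that to 16/16 = 1 dB over.
That puts the output at -24 dBFS; make-up adds 2 dB, giving -22 dBFS.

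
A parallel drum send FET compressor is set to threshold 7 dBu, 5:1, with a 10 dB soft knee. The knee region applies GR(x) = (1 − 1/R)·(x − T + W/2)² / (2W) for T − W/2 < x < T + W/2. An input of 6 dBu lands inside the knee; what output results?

5.36 dBu

x − T + W/2 = 6 − 7 + 5 = 4.
GR = (1 − 1/5) × 4² / 20 = 0.8 × 16 / 20 = 0.64 dB.
Output = 6 − 0.64 = 5.36 dBu.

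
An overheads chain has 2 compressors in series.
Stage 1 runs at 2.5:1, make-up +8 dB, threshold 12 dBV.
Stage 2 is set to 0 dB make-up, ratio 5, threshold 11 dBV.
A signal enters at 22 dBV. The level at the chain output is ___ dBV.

Stage 1: overshoot 10 dB → 10/2.5 = 4 dB → 16 dBV; +8 dB make-up → 24 dBV.
Stage 2: overshoot 13 dB → 13/5 = 2.6 dB → 13.6 dBV.

13.6 dBV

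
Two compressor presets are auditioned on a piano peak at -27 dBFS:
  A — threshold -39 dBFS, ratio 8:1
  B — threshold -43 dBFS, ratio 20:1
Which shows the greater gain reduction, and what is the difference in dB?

A: overshoot 12 dB → output overshoot 1.5 dB → GR 10.5 dB.
B: overshoot 16 dB → output overshoot 0.8 dB → GR 15.2 dB.
B reduces 4.7 dB more.

B, by 4.7 dB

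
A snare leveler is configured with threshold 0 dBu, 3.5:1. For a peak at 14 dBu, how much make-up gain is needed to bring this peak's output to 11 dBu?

Overshoot 14 dB → 14/3.5 = 4 dB after compression, so the compressed level is 0 + 4 = 4 dBu.
Make-up = target − compressed = 11 − 4 = 7 dB.

7 dB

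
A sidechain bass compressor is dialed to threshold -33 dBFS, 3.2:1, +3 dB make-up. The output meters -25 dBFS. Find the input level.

-17 dBFS

Stripping the +3 dB make-up gives -28 dBFS at the gain stage.
That's 5 dB above the -33 dBFS threshold.
Before 3.2:1 compression the overshoot was 5 × 3.2 = 16 dB, so input = -33 + 16 = -17 dBFS.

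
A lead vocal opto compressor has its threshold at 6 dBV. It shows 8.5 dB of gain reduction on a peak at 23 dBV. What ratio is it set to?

2:1

Input overshoot = 23 − 6 = 17 dB.
Output overshoot = 17 − 8.5 = 8.5 dB.
Ratio = input overshoot / output overshoot = 17 / 8.5 = 2.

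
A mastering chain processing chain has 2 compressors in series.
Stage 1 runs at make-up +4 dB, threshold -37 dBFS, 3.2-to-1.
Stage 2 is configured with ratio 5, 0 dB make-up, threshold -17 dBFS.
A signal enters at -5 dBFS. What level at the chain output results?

-23 dBFS

Stage 1: 32 dB above -37 dBFS, reduced 3.2:1 to 10 dB above → -27 dBFS; +4 dB make-up → -23 dBFS.
Stage 2: -23 dBFS ≤ -17 dBFS, so stage 2 doesn't engage; output -23 dBFS.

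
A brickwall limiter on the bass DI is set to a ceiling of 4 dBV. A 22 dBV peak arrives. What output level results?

A brickwall limiter is an ∞:1 compressor: any input above the ceiling is clamped to 4 dBV.

4 dBV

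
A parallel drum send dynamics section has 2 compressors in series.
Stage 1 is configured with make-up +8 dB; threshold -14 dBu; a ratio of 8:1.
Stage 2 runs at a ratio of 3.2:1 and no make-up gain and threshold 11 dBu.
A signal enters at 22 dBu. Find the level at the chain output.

Stage 1: overshoot 36 dB → 36/8 = 4.5 dB → -9.5 dBu; +8 dB make-up → -1.5 dBu.
Stage 2: -1.5 dBu is at or below the 11 dBu threshold — no compression; output -1.5 dBu.

-1.5 dBu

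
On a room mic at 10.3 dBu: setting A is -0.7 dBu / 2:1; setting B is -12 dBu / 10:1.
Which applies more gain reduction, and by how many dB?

B, by 14.57 dB

A: 11 dB over, compressed to 5.5 dB over, so 5.5 dB of GR.
B: 22.3 dB over, compressed to 2.23 dB over, so 20.07 dB of GR.
B applies 14.57 dB more gain reduction.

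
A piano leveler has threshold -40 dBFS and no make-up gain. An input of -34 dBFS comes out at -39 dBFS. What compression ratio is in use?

Input overshoot = -34 − (-40) = 6 dB; output overshoot = -39 − (-40) = 1 dB.
Ratio = 6 / 1 = 6.

6:1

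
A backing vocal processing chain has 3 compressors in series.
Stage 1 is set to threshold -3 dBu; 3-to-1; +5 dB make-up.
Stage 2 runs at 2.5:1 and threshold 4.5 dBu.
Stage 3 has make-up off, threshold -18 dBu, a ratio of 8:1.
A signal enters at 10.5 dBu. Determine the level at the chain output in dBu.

-15.0875 dBu

Stage 1: overshoot 13.5 dB → 13.5/3 = 4.5 dB → 1.5 dBu; +5 dB make-up → 6.5 dBu.
Stage 2: 6.5 dBu is 2 dB over 4.5 dBu; at 2.5:1 that becomes 0.8 dB over, giving 5.3 dBu.
Stage 3: 23.3 dB above -18 dBu, reduced 8:1 to 2.9125 dB above → -15.0875 dBu.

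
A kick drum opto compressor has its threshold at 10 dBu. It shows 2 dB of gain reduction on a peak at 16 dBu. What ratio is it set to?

1.5:1

Input overshoot = 16 − 10 = 6 dB.
Output overshoot = 6 − 2 = 4 dB.
Ratio = input overshoot / output overshoot = 6 / 4 = 1.5.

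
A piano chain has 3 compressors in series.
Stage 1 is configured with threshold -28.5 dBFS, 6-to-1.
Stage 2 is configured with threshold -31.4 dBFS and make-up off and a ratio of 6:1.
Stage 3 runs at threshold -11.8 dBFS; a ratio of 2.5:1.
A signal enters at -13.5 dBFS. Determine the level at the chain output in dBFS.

-30.5 dBFS

Stage 1: 15 dB above -28.5 dBFS, reduced 6:1 to 2.5 dB above → -26 dBFS.
Stage 2: 5.4 dB above -31.4 dBFS, reduced 6:1 to 0.9 dB above → -30.5 dBFS.
Stage 3: below threshold (-30.5 ≤ -11.8); passes unchanged; output -30.5 dBFS.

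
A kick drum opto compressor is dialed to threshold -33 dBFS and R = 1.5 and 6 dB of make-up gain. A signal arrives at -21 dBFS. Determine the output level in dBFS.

-19 dBFS

The input is 12 dB above the -33 dBFS threshold.
The 12 dB excess becomes 8 dB after 1.5:1 reduction.
So the level is -33 + 8 = -25 dBFS; make-up adds 6 dB, giving -19 dBFS.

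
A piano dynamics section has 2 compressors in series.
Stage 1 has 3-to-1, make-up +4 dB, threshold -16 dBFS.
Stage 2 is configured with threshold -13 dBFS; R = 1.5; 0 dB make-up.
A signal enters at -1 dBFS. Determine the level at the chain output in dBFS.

Stage 1: -1 dBFS is 15 dB over -16 dBFS; at 3:1 that becomes 5 dB over, giving -11 dBFS; +4 dB make-up → -7 dBFS.
Stage 2: 6 dB above -13 dBFS, reduced 1.5:1 to 4 dB above → -9 dBFS.

-9 dBFS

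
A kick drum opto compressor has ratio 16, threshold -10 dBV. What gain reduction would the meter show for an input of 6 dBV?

6 dBV exceeds the threshold by 16 dB.
At 16:1, output sits 16/16 = 1 dB above threshold.
Gain reduction = 16 − 1 = 15 dB.

15 dB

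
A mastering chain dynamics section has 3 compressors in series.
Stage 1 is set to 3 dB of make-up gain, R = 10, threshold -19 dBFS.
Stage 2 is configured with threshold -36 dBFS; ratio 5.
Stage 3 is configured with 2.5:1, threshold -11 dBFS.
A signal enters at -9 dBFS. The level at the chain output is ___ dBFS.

Stage 1: 10 dB above -19 dBFS, reduced 10:1 to 1 dB above → -18 dBFS; +3 dB make-up → -15 dBFS.
Stage 2: -15 dBFS is 21 dB over -36 dBFS; at 5:1 that becomes 4.2 dB over, giving -31.8 dBFS.
Stage 3: -31.8 dBFS ≤ -11 dBFS, so stage 3 doesn't engage; output -31.8 dBFS.

-31.8 dBFS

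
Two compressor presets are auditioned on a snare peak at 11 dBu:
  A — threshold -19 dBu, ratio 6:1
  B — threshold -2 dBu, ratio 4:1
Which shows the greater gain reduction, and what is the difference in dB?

A, by 15.25 dB

A: overshoot 30 dB → output overshoot 5 dB → GR 25 dB.
B: overshoot 13 dB → output overshoot 3.25 dB → GR 9.75 dB.
A applies 15.25 dB more gain reduction.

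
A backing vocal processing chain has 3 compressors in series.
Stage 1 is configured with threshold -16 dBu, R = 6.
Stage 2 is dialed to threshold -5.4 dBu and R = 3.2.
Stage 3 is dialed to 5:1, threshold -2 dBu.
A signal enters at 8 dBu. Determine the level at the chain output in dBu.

Stage 1: 8 dBu is 24 dB over -16 dBu; at 6:1 that becomes 4 dB over, giving -12 dBu.
Stage 2: below threshold (-12 ≤ -5.4); passes unchanged; output -12 dBu.
Stage 3: below threshold (-12 ≤ -2); passes unchanged; output -12 dBu.

-12 dBu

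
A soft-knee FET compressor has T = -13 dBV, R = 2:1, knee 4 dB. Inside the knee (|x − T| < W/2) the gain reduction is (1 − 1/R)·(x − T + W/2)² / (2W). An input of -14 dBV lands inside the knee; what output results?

x − T + W/2 = -14 − (-13) + 2 = 1.
GR = (1 − 1/2) × 1² / 8 = 0.5 × 1 / 8 = 0.0625 dB.
Output = -14 − 0.0625 = -14.0625 dBV.

-14.0625 dBV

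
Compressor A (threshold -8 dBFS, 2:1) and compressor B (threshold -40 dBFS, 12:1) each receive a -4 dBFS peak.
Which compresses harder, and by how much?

A: overshoot 4 dB → output overshoot 2 dB → GR 2 dB.
B: overshoot 36 dB → output overshoot 3 dB → GR 33 dB.
B reduces 31 dB more.

B, by 31 dB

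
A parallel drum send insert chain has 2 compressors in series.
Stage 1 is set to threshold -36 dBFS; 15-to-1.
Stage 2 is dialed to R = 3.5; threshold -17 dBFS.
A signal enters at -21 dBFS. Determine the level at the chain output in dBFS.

-35 dBFS

Stage 1: -21 dBFS is 15 dB over -36 dBFS; at 15:1 that becomes 1 dB over, giving -35 dBFS.
Stage 2: -35 dBFS is at or below the -17 dBFS threshold — no compression; output -35 dBFS.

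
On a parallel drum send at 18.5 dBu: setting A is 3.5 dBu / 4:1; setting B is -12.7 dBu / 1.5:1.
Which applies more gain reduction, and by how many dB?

A: 15 dB over, compressed to 3.75 dB over, so 11.25 dB of GR.
B: 31.2 dB over, compressed to 20.8 dB over, so 10.4 dB of GR.
A applies 0.85 dB more gain reduction.

A, by 0.85 dB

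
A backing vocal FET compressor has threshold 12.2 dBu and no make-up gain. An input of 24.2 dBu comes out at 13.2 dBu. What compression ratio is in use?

12:1

Input overshoot = 24.2 − 12.2 = 12 dB; output overshoot = 13.2 − 12.2 = 1 dB.
Ratio = 12 / 1 = 12.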